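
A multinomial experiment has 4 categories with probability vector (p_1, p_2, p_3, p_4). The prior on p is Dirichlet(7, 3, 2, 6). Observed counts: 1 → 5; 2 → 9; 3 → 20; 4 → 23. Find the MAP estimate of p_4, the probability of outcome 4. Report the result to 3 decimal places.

The posterior is Dirichlet(αᵢ + nᵢ) = Dirichlet(12, 12, 22, 29).
For a Dirichlet(a₁,…,a_K) with all aᵢ > 1, the mode has j-th component (aⱼ − 1)/(Σaᵢ − K).
Here Σaᵢ = 75 and K = 4, so p_4 = (29 − 1)/(75 − 4) = 28/71 ≈ 0.394.

MAP estimate: 0.394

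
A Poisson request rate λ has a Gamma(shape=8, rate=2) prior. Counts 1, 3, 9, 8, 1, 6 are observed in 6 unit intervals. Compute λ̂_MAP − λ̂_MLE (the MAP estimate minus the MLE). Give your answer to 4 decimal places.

MAP − MLE = -0.2917

Σxᵢ = 28. Posterior is Gamma(36, 8); MAP = (36−1)/8 = 35/8 ≈ 4.37500.
MLE = x̄ = 28/6 ≈ 4.66667.
Difference = 35/8 − 28/6 = -7/24 ≈ -0.2917.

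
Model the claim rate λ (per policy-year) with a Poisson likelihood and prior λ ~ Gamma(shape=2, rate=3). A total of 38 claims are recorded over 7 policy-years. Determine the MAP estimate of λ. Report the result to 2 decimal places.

Σxᵢ = 38, n = 7.
Posterior ∝ λe^(−3λ) · λ^38e^(−7λ) = λ^39e^(−10λ), i.e. Gamma(shape=40, rate=10).
The mode of a Gamma(a, b) with a ≥ 1 (shape–rate) is (a−1)/b = 39/10 ≈ 3.90.

λ̂_MAP = 3.90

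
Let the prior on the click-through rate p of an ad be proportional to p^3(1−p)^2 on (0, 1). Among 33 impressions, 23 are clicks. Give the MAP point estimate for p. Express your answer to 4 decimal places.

The prior density ∝ p^3(1−p)^2 is the kernel of Beta(4, 3).
Data: 23 successes in 33 trials. The binomial likelihood contributes p^23(1−p)^10, so the posterior is Beta(4+23, 3+10) = Beta(27, 13).
For Beta(a, b) with a, b > 1 the mode is (a−1)/(a+b−2) = 26/38 ≈ 0.6842.

p̂_MAP = 0.6842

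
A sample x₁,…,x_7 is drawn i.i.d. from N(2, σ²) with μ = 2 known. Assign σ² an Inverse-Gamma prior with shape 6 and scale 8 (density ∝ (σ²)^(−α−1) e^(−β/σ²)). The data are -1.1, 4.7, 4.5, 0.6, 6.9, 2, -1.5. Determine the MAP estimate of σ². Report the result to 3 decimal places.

Sum of squared deviations about the known mean: SS = (-1.1−2)² + (4.7−2)² + (4.5−2)² + (0.6−2)² + (6.9−2)² + (2−2)² + (-1.5−2)² = 61.37.
The Normal likelihood contributes (σ²)^(−n/2) exp(−SS/(2σ²)), so the posterior is Inverse-Gamma(α + n/2, β + SS/2) = Inverse-Gamma(9.5, 38.685).
The mode of Inverse-Gamma(a, b) is b/(a+1) = 38.685/10.5 ≈ 3.684.

σ̂²_MAP = 3.684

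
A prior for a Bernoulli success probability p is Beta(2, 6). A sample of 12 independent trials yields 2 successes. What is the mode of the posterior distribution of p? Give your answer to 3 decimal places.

Prior: Beta(2, 6).
Data: 2 successes in 12 trials. The binomial likelihood contributes p^2(1−p)^10, so the posterior is Beta(2+2, 6+10) = Beta(4, 16).
For Beta(a, b) with a, b > 1 the mode is (a−1)/(a+b−2) = 3/18 ≈ 0.167.

p̂_MAP = 0.167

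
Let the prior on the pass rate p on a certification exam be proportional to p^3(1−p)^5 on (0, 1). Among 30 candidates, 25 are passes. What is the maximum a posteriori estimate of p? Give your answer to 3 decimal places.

The prior density ∝ p^3(1−p)^5 is the kernel of Beta(4, 6).
Data: 25 successes in 30 trials. The binomial likelihood contributes p^25(1−p)^5, so the posterior is Beta(4+25, 6+5) = Beta(29, 11).
For Beta(a, b) with a, b > 1 the mode is (a−1)/(a+b−2) = 28/38 ≈ 0.737.

p̂_MAP = 0.737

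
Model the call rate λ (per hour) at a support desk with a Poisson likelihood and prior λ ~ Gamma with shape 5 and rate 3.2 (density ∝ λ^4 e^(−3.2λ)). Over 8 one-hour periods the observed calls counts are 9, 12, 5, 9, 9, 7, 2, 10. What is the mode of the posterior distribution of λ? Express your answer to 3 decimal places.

λ̂_MAP = 5.982

Σxᵢ = 9+12+5+9+9+7+2+10 = 63, with n = 8.
Posterior ∝ λ^4e^(−3.2λ) · λ^63e^(−8λ) = λ^67e^(−11.2λ), i.e. Gamma(shape=68, rate=11.2).
The mode of a Gamma(a, b) with a ≥ 1 (shape–rate) is (a−1)/b = 67/11.2 ≈ 5.982.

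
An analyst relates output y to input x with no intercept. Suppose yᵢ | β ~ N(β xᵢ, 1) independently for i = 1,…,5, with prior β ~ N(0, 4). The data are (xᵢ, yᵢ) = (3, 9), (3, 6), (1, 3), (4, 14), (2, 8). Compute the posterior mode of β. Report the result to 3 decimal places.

β̂_MAP = 3.057

log p(β | y) = −Σ(yᵢ − βxᵢ)²/(2·1) − β²/(2·4) + const.
Setting the derivative to zero: Σxᵢ(yᵢ − βxᵢ)/1 − β/4 = 0, so β = Σxᵢyᵢ / (Σxᵢ² + σ²/τ²).
Σxᵢyᵢ = 3·9 + 3·6 + 1·3 + 4·14 + 2·8 = 120; Σxᵢ² = 39; σ²/τ² = 0.25.
β̂_MAP = 120 / (39 + 0.25) = 120/39.25 ≈ 3.057.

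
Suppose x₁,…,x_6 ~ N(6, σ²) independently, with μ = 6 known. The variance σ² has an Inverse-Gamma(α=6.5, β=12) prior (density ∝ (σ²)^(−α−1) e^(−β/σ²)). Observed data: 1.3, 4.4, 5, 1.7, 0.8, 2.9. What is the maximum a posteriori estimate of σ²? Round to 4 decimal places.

σ̂²_MAP = 4.9900

Sum of squared deviations about the known mean: SS = (1.3−6)² + (4.4−6)² + (5−6)² + (1.7−6)² + (0.8−6)² + (2.9−6)² = 80.79.
The Normal likelihood contributes (σ²)^(−n/2) exp(−SS/(2σ²)), so the posterior is Inverse-Gamma(α + n/2, β + SS/2) = Inverse-Gamma(9.5, 52.395).
The mode of Inverse-Gamma(a, b) is b/(a+1) = 52.395/10.5 ≈ 4.9900.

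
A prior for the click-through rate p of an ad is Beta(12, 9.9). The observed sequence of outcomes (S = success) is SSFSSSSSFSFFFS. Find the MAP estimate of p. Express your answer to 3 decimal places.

Prior: Beta(12, 9.9).
Data: 9 successes in 14 trials (from the sequence). The binomial likelihood contributes p^9(1−p)^5, so the posterior is Beta(12+9, 9.9+5) = Beta(21, 14.9).
For Beta(a, b) with a, b > 1 the mode is (a−1)/(a+b−2) = 20/33.9 ≈ 0.590.

p̂_MAP = 0.590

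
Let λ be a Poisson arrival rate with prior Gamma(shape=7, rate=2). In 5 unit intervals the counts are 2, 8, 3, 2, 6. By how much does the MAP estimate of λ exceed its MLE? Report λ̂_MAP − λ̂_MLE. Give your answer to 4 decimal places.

MAP − MLE = -0.3429

Σxᵢ = 21. Posterior is Gamma(28, 7); MAP = (28−1)/7 = 27/7 ≈ 3.85714.
MLE = x̄ = 21/5 ≈ 4.20000.
Difference = 27/7 − 21/5 = -12/35 ≈ -0.3429.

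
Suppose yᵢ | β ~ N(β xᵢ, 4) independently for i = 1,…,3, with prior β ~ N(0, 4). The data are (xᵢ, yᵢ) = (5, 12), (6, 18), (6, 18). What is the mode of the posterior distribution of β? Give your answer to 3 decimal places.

β̂_MAP = 2.816

log p(β | y) = −Σ(yᵢ − βxᵢ)²/(2·4) − β²/(2·4) + const.
Setting the derivative to zero: Σxᵢ(yᵢ − βxᵢ)/4 − β/4 = 0, so β = Σxᵢyᵢ / (Σxᵢ² + σ²/τ²).
Σxᵢyᵢ = 5·12 + 6·18 + 6·18 = 276; Σxᵢ² = 97; σ²/τ² = 1.
β̂_MAP = 276 / (97 + 1) = 276/98 ≈ 2.816.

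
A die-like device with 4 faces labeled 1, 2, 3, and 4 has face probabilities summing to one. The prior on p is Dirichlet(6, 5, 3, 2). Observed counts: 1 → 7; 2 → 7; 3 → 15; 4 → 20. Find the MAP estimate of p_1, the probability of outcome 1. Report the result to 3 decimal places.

The posterior is Dirichlet(αᵢ + nᵢ) = Dirichlet(13, 12, 18, 22).
For a Dirichlet(a₁,…,a_K) with all aᵢ > 1, the mode has j-th component (aⱼ − 1)/(Σaᵢ − K).
Here Σaᵢ = 65 and K = 4, so p_1 = (13 − 1)/(65 − 4) = 12/61 ≈ 0.197.

MAP estimate: 0.197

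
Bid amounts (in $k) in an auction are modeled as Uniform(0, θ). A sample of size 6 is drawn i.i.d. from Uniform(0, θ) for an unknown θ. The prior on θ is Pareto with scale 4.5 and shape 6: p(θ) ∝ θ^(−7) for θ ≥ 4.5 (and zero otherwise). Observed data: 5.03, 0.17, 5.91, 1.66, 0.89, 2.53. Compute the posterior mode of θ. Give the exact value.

The Uniform(0, θ) likelihood is θ^(−n) for θ ≥ max(xᵢ), zero otherwise. Here max(xᵢ) = 5.91.
Posterior ∝ θ^(−7) · θ^(−6) = θ^(−13) on θ ≥ max(4.5, 5.91) = 5.91.
This density is strictly decreasing in θ, so the posterior mode lies at the lower boundary of the support.

θ̂_MAP = 5.91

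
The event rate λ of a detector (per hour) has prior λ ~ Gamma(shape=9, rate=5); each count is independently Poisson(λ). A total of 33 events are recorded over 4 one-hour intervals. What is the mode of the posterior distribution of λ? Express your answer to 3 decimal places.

Σxᵢ = 33, n = 4.
Posterior ∝ λ^8e^(−5λ) · λ^33e^(−4λ) = λ^41e^(−9λ), i.e. Gamma(shape=42, rate=9).
The mode of a Gamma(a, b) with a ≥ 1 (shape–rate) is (a−1)/b = 41/9 ≈ 4.556.

λ̂_MAP = 4.556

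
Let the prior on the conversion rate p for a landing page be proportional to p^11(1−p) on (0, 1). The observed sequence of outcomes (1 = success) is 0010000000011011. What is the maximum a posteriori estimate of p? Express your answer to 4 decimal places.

p̂_MAP = 0.5714

The prior density ∝ p^11(1−p)^1 is the kernel of Beta(12, 2).
Data: 5 successes in 16 trials (from the sequence). The binomial likelihood contributes p^5(1−p)^11, so the posterior is Beta(12+5, 2+11) = Beta(17, 13).
For Beta(a, b) with a, b > 1 the mode is (a−1)/(a+b−2) = 16/28 ≈ 0.5714.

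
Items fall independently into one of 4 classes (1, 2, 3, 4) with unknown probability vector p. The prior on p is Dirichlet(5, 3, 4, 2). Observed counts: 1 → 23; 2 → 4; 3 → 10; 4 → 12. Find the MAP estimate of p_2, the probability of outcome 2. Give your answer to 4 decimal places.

MAP estimate: 0.1017

The posterior is Dirichlet(αᵢ + nᵢ) = Dirichlet(28, 7, 14, 14).
For a Dirichlet(a₁,…,a_K) with all aᵢ > 1, the mode has j-th component (aⱼ − 1)/(Σaᵢ − K).
Here Σaᵢ = 63 and K = 4, so p_2 = (7 − 1)/(63 − 4) = 6/59 ≈ 0.1017.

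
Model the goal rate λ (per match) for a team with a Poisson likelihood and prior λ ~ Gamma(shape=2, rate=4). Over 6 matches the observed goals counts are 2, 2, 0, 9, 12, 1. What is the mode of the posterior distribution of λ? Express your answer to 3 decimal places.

λ̂_MAP = 2.700

Σxᵢ = 2+2+0+9+12+1 = 26, with n = 6.
Posterior ∝ λe^(−4λ) · λ^26e^(−6λ) = λ^27e^(−10λ), i.e. Gamma(shape=28, rate=10).
The mode of a Gamma(a, b) with a ≥ 1 (shape–rate) is (a−1)/b = 27/10 ≈ 2.700.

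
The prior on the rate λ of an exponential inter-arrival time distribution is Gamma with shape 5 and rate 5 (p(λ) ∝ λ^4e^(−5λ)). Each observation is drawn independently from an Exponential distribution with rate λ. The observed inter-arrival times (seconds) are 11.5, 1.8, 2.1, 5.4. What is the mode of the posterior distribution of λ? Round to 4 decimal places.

λ̂_MAP = 0.3101

The Exponential(rate=λ) likelihood is ∝ λ^n e^(−λΣtᵢ). Here n = 4 and Σtᵢ = 11.5 + 1.8 + 2.1 + 5.4 = 20.8.
Posterior ∝ λ^4e^(−5λ) · λ^4e^(−20.8λ) = λ^8e^(−25.8λ), i.e. Gamma(9, 25.8).
Mode = (a−1)/b = 8/25.8 ≈ 0.3101.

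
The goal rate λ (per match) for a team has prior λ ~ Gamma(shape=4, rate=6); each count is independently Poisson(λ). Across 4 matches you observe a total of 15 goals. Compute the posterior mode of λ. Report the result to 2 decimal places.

Σxᵢ = 15, n = 4.
Posterior ∝ λ^3e^(−6λ) · λ^15e^(−4λ) = λ^18e^(−10λ), i.e. Gamma(shape=19, rate=10).
The mode of a Gamma(a, b) with a ≥ 1 (shape–rate) is (a−1)/b = 18/10 ≈ 1.80.

λ̂_MAP = 1.80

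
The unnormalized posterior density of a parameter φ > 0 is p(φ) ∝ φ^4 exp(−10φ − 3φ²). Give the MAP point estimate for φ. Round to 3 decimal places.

ℓ'(φ) = 4/φ − 10 − 6φ. Setting this to zero and multiplying by φ: 6φ² + 10φ − 4 = 0.
φ = (−10 + √(10² + 4·6·4)) / (2·6) = (−10 + √196) / 12 = (−10 + 14)/12 = 1/3.
ℓ''(φ) = −4/φ² − 6 < 0, confirming a maximum.

φ̂_MAP = 0.333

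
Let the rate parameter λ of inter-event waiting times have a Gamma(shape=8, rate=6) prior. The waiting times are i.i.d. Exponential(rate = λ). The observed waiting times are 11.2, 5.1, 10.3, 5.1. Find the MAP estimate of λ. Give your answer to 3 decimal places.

λ̂_MAP = 0.292

The Exponential(rate=λ) likelihood is ∝ λ^n e^(−λΣtᵢ). Here n = 4 and Σtᵢ = 11.2 + 5.1 + 10.3 + 5.1 = 31.7.
Posterior ∝ λ^7e^(−6λ) · λ^4e^(−31.7λ) = λ^11e^(−37.7λ), i.e. Gamma(12, 37.7).
Mode = (a−1)/b = 11/37.7 ≈ 0.292.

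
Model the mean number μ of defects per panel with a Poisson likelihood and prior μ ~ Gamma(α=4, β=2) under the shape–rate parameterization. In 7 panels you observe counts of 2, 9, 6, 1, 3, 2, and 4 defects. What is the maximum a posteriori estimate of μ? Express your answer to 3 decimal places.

μ̂_MAP = 3.333

Σxᵢ = 2+9+6+1+3+2+4 = 27, with n = 7.
Posterior ∝ μ^3e^(−2μ) · μ^27e^(−7μ) = μ^30e^(−9μ), i.e. Gamma(shape=31, rate=9).
The mode of a Gamma(a, b) with a ≥ 1 (shape–rate) is (a−1)/b = 30/9 ≈ 3.333.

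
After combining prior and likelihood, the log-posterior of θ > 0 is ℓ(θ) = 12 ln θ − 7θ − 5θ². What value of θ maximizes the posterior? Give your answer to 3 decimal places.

ℓ'(θ) = 12/θ − 7 − 10θ. Setting this to zero and multiplying by θ: 10θ² + 7θ − 12 = 0.
θ = (−7 + √(7² + 4·10·12)) / (2·10) = (−7 + √529) / 20 = (−7 + 23)/20 = 4/5.
ℓ''(θ) = −12/θ² − 10 < 0, confirming a maximum.

θ̂_MAP = 0.800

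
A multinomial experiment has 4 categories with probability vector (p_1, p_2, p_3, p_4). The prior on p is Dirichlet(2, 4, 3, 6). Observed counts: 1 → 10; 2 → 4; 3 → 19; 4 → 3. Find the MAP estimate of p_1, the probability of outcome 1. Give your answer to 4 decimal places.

MAP estimate: 0.2340

The posterior is Dirichlet(αᵢ + nᵢ) = Dirichlet(12, 8, 22, 9).
For a Dirichlet(a₁,…,a_K) with all aᵢ > 1, the mode has j-th component (aⱼ − 1)/(Σaᵢ − K).
Here Σaᵢ = 51 and K = 4, so p_1 = (12 − 1)/(51 − 4) = 11/47 ≈ 0.2340.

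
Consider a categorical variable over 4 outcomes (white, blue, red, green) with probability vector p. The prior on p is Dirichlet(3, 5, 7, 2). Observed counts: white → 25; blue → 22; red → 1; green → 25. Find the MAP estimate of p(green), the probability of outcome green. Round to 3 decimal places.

MAP estimate of p(green) = 0.302

The posterior is Dirichlet(αᵢ + nᵢ) = Dirichlet(28, 27, 8, 27).
For a Dirichlet(a₁,…,a_K) with all aᵢ > 1, the mode has j-th component (aⱼ − 1)/(Σaᵢ − K).
Here Σaᵢ = 90 and K = 4, so p(green) = (27 − 1)/(90 − 4) = 26/86 ≈ 0.302.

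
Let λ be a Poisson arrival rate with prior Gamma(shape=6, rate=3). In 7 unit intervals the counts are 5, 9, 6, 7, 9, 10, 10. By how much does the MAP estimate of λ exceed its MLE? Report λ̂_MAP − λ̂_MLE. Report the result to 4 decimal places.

MAP − MLE = -1.9000

Σxᵢ = 56. Posterior is Gamma(62, 10); MAP = (62−1)/10 = 61/10 ≈ 6.10000.
MLE = x̄ = 56/7 ≈ 8.00000.
Difference = 61/10 − 56/7 = -19/10 ≈ -1.9000.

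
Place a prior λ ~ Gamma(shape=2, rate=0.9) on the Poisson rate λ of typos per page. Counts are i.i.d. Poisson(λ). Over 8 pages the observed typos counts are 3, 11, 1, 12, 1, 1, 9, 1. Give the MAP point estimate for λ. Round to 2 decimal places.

Σxᵢ = 3+11+1+12+1+1+9+1 = 39, with n = 8.
Posterior ∝ λe^(−0.9λ) · λ^39e^(−8λ) = λ^40e^(−8.9λ), i.e. Gamma(shape=41, rate=8.9).
The mode of a Gamma(a, b) with a ≥ 1 (shape–rate) is (a−1)/b = 40/8.9 ≈ 4.49.

λ̂_MAP = 4.49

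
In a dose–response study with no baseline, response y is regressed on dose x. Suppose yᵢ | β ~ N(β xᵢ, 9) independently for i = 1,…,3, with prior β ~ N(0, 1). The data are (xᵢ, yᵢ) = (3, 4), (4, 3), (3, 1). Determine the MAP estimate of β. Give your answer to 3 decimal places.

log p(β | y) = −Σ(yᵢ − βxᵢ)²/(2·9) − β²/(2·1) + const.
Setting the derivative to zero: Σxᵢ(yᵢ − βxᵢ)/9 − β/1 = 0, so β = Σxᵢyᵢ / (Σxᵢ² + σ²/τ²).
Σxᵢyᵢ = 3·4 + 4·3 + 3·1 = 27; Σxᵢ² = 34; σ²/τ² = 9.
β̂_MAP = 27 / (34 + 9) = 27/43 ≈ 0.628.

β̂_MAP = 0.628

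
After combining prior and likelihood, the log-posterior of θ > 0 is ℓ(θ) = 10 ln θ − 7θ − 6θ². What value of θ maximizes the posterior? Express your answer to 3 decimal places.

ℓ'(θ) = 10/θ − 7 − 12θ. Setting this to zero and multiplying by θ: 12θ² + 7θ − 10 = 0.
θ = (−7 + √(7² + 4·12·10)) / (2·12) = (−7 + √529) / 24 = (−7 + 23)/24 = 2/3.
ℓ''(θ) = −10/θ² − 12 < 0, confirming a maximum.

θ̂_MAP = 0.667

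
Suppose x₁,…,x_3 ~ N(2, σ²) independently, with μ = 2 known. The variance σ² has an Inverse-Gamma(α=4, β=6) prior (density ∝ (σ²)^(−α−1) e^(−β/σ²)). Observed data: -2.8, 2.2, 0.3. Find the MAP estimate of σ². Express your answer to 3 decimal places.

σ̂²_MAP = 2.921

Sum of squared deviations about the known mean: SS = (-2.8−2)² + (2.2−2)² + (0.3−2)² = 25.97.
The Normal likelihood contributes (σ²)^(−n/2) exp(−SS/(2σ²)), so the posterior is Inverse-Gamma(α + n/2, β + SS/2) = Inverse-Gamma(5.5, 18.985).
The mode of Inverse-Gamma(a, b) is b/(a+1) = 18.985/6.5 ≈ 2.921.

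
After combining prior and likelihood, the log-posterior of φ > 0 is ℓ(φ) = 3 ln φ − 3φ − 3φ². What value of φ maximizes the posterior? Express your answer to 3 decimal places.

φ̂_MAP = 0.500

ℓ'(φ) = 3/φ − 3 − 6φ. Setting this to zero and multiplying by φ: 6φ² + 3φ − 3 = 0.
φ = (−3 + √(3² + 4·6·3)) / (2·6) = (−3 + √81) / 12 = (−3 + 9)/12 = 1/2.
ℓ''(φ) = −3/φ² − 6 < 0, confirming a maximum.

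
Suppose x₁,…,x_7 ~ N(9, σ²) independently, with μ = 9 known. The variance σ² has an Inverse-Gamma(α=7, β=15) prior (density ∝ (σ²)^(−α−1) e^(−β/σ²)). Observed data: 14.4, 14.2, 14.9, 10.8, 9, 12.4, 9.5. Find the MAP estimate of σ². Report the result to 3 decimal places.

σ̂²_MAP = 5.916

Sum of squared deviations about the known mean: SS = (14.4−9)² + (14.2−9)² + (14.9−9)² + (10.8−9)² + (9−9)² + (12.4−9)² + (9.5−9)² = 106.06.
The Normal likelihood contributes (σ²)^(−n/2) exp(−SS/(2σ²)), so the posterior is Inverse-Gamma(α + n/2, β + SS/2) = Inverse-Gamma(10.5, 68.03).
The mode of Inverse-Gamma(a, b) is b/(a+1) = 68.03/11.5 ≈ 5.916.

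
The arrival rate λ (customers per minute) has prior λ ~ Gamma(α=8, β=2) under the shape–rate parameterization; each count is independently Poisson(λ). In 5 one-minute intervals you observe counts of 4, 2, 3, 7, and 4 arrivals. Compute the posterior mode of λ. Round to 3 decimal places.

Σxᵢ = 4+2+3+7+4 = 20, with n = 5.
Posterior ∝ λ^7e^(−2λ) · λ^20e^(−5λ) = λ^27e^(−7λ), i.e. Gamma(shape=28, rate=7).
The mode of a Gamma(a, b) with a ≥ 1 (shape–rate) is (a−1)/b = 27/7 ≈ 3.857.

λ̂_MAP = 3.857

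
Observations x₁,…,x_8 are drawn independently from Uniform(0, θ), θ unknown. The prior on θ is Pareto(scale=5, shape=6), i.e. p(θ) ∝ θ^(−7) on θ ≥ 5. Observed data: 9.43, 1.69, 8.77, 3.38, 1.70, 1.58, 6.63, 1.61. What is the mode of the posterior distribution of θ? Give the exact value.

θ̂_MAP = 9.43

The Uniform(0, θ) likelihood is θ^(−n) for θ ≥ max(xᵢ), zero otherwise. Here max(xᵢ) = 9.43.
Posterior ∝ θ^(−7) · θ^(−8) = θ^(−15) on θ ≥ max(5, 9.43) = 9.43.
This density is strictly decreasing in θ, so the posterior mode lies at the lower boundary of the support.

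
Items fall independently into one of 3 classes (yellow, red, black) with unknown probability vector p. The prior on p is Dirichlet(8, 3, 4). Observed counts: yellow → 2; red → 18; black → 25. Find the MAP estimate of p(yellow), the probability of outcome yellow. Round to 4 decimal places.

MAP estimate of p(yellow) = 0.1579

The posterior is Dirichlet(αᵢ + nᵢ) = Dirichlet(10, 21, 29).
For a Dirichlet(a₁,…,a_K) with all aᵢ > 1, the mode has j-th component (aⱼ − 1)/(Σaᵢ − K).
Here Σaᵢ = 60 and K = 3, so p(yellow) = (10 − 1)/(60 − 3) = 9/57 ≈ 0.1579.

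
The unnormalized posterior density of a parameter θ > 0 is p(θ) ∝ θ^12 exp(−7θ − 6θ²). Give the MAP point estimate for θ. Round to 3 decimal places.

ℓ'(θ) = 12/θ − 7 − 12θ. Setting this to zero and multiplying by θ: 12θ² + 7θ − 12 = 0.
θ = (−7 + √(7² + 4·12·12)) / (2·12) = (−7 + √625) / 24 = (−7 + 25)/24 = 3/4.
ℓ''(θ) = −12/θ² − 12 < 0, confirming a maximum.

θ̂_MAP = 0.750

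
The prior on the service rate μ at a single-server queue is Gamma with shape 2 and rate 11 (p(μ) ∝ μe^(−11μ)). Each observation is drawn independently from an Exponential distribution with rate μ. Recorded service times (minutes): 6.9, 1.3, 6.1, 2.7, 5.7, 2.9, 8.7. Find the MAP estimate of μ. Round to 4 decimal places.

μ̂_MAP = 0.1766

The Exponential(rate=μ) likelihood is ∝ μ^n e^(−μΣtᵢ). Here n = 7 and Σtᵢ = 6.9 + 1.3 + 6.1 + 2.7 + 5.7 + 2.9 + 8.7 = 34.3.
Posterior ∝ μe^(−11μ) · μ^7e^(−34.3μ) = μ^8e^(−45.3μ), i.e. Gamma(9, 45.3).
Mode = (a−1)/b = 8/45.3 ≈ 0.1766.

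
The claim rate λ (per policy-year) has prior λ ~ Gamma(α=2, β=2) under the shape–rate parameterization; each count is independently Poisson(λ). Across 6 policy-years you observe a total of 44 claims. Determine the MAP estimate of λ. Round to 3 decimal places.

Σxᵢ = 44, n = 6.
Posterior ∝ λe^(−2λ) · λ^44e^(−6λ) = λ^45e^(−8λ), i.e. Gamma(shape=46, rate=8).
The mode of a Gamma(a, b) with a ≥ 1 (shape–rate) is (a−1)/b = 45/8 ≈ 5.625.

λ̂_MAP = 5.625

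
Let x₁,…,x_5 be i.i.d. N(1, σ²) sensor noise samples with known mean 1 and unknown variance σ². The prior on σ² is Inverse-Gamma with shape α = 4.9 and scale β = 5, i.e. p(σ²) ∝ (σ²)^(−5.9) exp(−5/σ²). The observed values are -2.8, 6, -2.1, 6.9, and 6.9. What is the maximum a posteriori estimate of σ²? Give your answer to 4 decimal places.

σ̂²_MAP = 7.6589

Sum of squared deviations about the known mean: SS = (-2.8−1)² + (6−1)² + (-2.1−1)² + (6.9−1)² + (6.9−1)² = 118.67.
The Normal likelihood contributes (σ²)^(−n/2) exp(−SS/(2σ²)), so the posterior is Inverse-Gamma(α + n/2, β + SS/2) = Inverse-Gamma(7.4, 64.335).
The mode of Inverse-Gamma(a, b) is b/(a+1) = 64.335/8.4 ≈ 7.6589.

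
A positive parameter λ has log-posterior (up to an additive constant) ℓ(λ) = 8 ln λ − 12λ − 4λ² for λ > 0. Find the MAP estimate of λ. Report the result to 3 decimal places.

ℓ'(λ) = 8/λ − 12 − 8λ. Setting this to zero and multiplying by λ: 8λ² + 12λ − 8 = 0.
λ = (−12 + √(12² + 4·8·8)) / (2·8) = (−12 + √400) / 16 = (−12 + 20)/16 = 1/2.
ℓ''(λ) = −8/λ² − 8 < 0, confirming a maximum.

λ̂_MAP = 0.500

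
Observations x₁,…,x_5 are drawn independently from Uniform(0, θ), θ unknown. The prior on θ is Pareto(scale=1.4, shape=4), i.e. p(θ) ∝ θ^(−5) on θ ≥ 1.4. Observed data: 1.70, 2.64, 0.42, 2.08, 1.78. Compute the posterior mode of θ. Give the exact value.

The Uniform(0, θ) likelihood is θ^(−n) for θ ≥ max(xᵢ), zero otherwise. Here max(xᵢ) = 2.64.
Posterior ∝ θ^(−5) · θ^(−5) = θ^(−10) on θ ≥ max(1.4, 2.64) = 2.64.
This density is strictly decreasing in θ, so the posterior mode lies at the lower boundary of the support.

θ̂_MAP = 2.64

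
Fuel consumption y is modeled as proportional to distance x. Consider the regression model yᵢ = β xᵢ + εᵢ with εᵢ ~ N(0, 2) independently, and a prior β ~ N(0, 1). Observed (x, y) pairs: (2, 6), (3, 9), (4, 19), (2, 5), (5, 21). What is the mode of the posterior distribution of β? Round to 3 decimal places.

log p(β | y) = −Σ(yᵢ − βxᵢ)²/(2·2) − β²/(2·1) + const.
Setting the derivative to zero: Σxᵢ(yᵢ − βxᵢ)/2 − β/1 = 0, so β = Σxᵢyᵢ / (Σxᵢ² + σ²/τ²).
Σxᵢyᵢ = 2·6 + 3·9 + 4·19 + 2·5 + 5·21 = 230; Σxᵢ² = 58; σ²/τ² = 2.
β̂_MAP = 230 / (58 + 2) = 230/60 ≈ 3.833.

β̂_MAP = 3.833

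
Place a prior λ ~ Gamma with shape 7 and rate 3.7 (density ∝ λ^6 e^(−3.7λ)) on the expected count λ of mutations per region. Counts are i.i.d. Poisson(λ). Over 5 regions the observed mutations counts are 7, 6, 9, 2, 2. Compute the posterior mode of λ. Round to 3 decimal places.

λ̂_MAP = 3.678

Σxᵢ = 7+6+9+2+2 = 26, with n = 5.
Posterior ∝ λ^6e^(−3.7λ) · λ^26e^(−5λ) = λ^32e^(−8.7λ), i.e. Gamma(shape=33, rate=8.7).
The mode of a Gamma(a, b) with a ≥ 1 (shape–rate) is (a−1)/b = 32/8.7 ≈ 3.678.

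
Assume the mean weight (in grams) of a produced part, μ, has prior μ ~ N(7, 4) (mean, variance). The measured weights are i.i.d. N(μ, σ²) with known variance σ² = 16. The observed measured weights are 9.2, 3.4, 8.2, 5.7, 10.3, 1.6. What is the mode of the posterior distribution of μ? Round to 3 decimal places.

n = 6; x̄ = (9.2 + 3.4 + 8.2 + 5.7 + 10.3 + 1.6)/6 = 38.4/6 = 6.4.
For a Normal prior and Normal likelihood with known variance, the posterior is Normal; its mode equals its mean, the precision-weighted average.
Prior precision 1/σ₀² = 1/4 = 0.25; data precision n/σ² = 6/16 = 0.375.
μ̂ = (0.25·7 + 0.375·6.4) / (0.25 + 0.375) = 4.15/0.625 = 6.640.

μ̂_MAP = 6.640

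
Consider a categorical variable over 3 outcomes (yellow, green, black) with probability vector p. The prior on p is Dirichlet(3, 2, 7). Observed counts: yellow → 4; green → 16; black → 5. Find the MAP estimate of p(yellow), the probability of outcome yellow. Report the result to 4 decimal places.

The posterior is Dirichlet(αᵢ + nᵢ) = Dirichlet(7, 18, 12).
For a Dirichlet(a₁,…,a_K) with all aᵢ > 1, the mode has j-th component (aⱼ − 1)/(Σaᵢ − K).
Here Σaᵢ = 37 and K = 3, so p(yellow) = (7 − 1)/(37 − 3) = 6/34 ≈ 0.1765.

MAP estimate of p(yellow) = 0.1765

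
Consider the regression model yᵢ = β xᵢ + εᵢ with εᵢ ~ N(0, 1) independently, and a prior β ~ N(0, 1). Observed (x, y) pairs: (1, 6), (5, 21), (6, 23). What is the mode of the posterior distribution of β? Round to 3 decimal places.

β̂_MAP = 3.952

log p(β | y) = −Σ(yᵢ − βxᵢ)²/(2·1) − β²/(2·1) + const.
Setting the derivative to zero: Σxᵢ(yᵢ − βxᵢ)/1 − β/1 = 0, so β = Σxᵢyᵢ / (Σxᵢ² + σ²/τ²).
Σxᵢyᵢ = 1·6 + 5·21 + 6·23 = 249; Σxᵢ² = 62; σ²/τ² = 1.
β̂_MAP = 249 / (62 + 1) = 249/63 ≈ 3.952.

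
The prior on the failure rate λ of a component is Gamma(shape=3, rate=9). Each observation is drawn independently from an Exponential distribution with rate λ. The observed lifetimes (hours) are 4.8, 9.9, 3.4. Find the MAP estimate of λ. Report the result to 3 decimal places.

The Exponential(rate=λ) likelihood is ∝ λ^n e^(−λΣtᵢ). Here n = 3 and Σtᵢ = 4.8 + 9.9 + 3.4 = 18.1.
Posterior ∝ λ^2e^(−9λ) · λ^3e^(−18.1λ) = λ^5e^(−27.1λ), i.e. Gamma(6, 27.1).
Mode = (a−1)/b = 5/27.1 ≈ 0.185.

λ̂_MAP = 0.185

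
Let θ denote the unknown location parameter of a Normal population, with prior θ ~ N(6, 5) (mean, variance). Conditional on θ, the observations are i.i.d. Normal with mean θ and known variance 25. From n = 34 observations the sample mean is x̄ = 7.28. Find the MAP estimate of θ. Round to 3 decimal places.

θ̂_MAP = 7.116

n = 34, x̄ = 7.28.
For a Normal prior and Normal likelihood with known variance, the posterior is Normal; its mode equals its mean, the precision-weighted average.
Prior precision 1/σ₀² = 1/5 = 0.2; data precision n/σ² = 34/25 = 1.36.
θ̂ = (0.2·6 + 1.36·7.28) / (0.2 + 1.36) = 11.1008/1.56 = 6938/975 ≈ 7.116.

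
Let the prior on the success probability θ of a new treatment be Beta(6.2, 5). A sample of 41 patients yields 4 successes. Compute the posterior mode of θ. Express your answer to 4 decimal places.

Prior: Beta(6.2, 5).
Data: 4 successes in 41 trials. The binomial likelihood contributes θ^4(1−θ)^37, so the posterior is Beta(6.2+4, 5+37) = Beta(10.2, 42).
For Beta(a, b) with a, b > 1 the mode is (a−1)/(a+b−2) = 9.2/50.2 ≈ 0.1833.

θ̂_MAP = 0.1833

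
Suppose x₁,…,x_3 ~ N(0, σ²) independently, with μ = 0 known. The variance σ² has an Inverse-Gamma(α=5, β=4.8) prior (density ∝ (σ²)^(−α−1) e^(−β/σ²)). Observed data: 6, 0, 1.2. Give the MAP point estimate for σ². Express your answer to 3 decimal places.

σ̂²_MAP = 3.136

Sum of squared deviations about the known mean: SS = (6−0)² + (0−0)² + (1.2−0)² = 37.44.
The Normal likelihood contributes (σ²)^(−n/2) exp(−SS/(2σ²)), so the posterior is Inverse-Gamma(α + n/2, β + SS/2) = Inverse-Gamma(6.5, 23.52).
The mode of Inverse-Gamma(a, b) is b/(a+1) = 23.52/7.5 ≈ 3.136.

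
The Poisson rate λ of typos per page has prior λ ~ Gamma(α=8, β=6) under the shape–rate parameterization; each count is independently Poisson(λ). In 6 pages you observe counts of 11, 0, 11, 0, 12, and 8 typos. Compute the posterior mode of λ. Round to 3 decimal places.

Σxᵢ = 11+0+11+0+12+8 = 42, with n = 6.
Posterior ∝ λ^7e^(−6λ) · λ^42e^(−6λ) = λ^49e^(−12λ), i.e. Gamma(shape=50, rate=12).
The mode of a Gamma(a, b) with a ≥ 1 (shape–rate) is (a−1)/b = 49/12 ≈ 4.083.

λ̂_MAP = 4.083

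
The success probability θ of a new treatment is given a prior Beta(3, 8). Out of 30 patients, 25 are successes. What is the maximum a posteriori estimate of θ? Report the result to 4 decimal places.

Prior: Beta(3, 8).
Data: 25 successes in 30 trials. The binomial likelihood contributes θ^25(1−θ)^5, so the posterior is Beta(3+25, 8+5) = Beta(28, 13).
For Beta(a, b) with a, b > 1 the mode is (a−1)/(a+b−2) = 27/39 ≈ 0.6923.

θ̂_MAP = 0.6923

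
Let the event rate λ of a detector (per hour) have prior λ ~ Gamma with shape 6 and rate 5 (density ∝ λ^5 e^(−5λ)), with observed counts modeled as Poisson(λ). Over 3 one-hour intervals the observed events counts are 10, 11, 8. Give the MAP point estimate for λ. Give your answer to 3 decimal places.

λ̂_MAP = 4.250

Σxᵢ = 10+11+8 = 29, with n = 3.
Posterior ∝ λ^5e^(−5λ) · λ^29e^(−3λ) = λ^34e^(−8λ), i.e. Gamma(shape=35, rate=8).
The mode of a Gamma(a, b) with a ≥ 1 (shape–rate) is (a−1)/b = 34/8 ≈ 4.250.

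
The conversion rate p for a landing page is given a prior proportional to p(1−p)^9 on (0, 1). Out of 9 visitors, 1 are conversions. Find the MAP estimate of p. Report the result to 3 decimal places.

p̂_MAP = 0.105

The prior density ∝ p(1−p)^9 is the kernel of Beta(2, 10).
Data: 1 success in 9 trials. The binomial likelihood contributes p(1−p)^8, so the posterior is Beta(2+1, 10+8) = Beta(3, 18).
For Beta(a, b) with a, b > 1 the mode is (a−1)/(a+b−2) = 2/19 ≈ 0.105.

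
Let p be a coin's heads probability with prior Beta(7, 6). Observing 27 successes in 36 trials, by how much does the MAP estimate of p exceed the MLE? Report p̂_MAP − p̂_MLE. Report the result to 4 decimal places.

MAP − MLE = -0.0479

Posterior is Beta(34, 15); MAP = (34−1)/(49−2) = 33/47 ≈ 0.70213.
MLE ignores the prior: p̂_MLE = k/n = 27/36 ≈ 0.75000.
Difference = 33/47 − 27/36 = -9/188 ≈ -0.0479.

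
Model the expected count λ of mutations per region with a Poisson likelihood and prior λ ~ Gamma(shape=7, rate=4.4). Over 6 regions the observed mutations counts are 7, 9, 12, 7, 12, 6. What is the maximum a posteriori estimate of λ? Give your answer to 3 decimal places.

Σxᵢ = 7+9+12+7+12+6 = 53, with n = 6.
Posterior ∝ λ^6e^(−4.4λ) · λ^53e^(−6λ) = λ^59e^(−10.4λ), i.e. Gamma(shape=60, rate=10.4).
The mode of a Gamma(a, b) with a ≥ 1 (shape–rate) is (a−1)/b = 59/10.4 ≈ 5.673.

λ̂_MAP = 5.673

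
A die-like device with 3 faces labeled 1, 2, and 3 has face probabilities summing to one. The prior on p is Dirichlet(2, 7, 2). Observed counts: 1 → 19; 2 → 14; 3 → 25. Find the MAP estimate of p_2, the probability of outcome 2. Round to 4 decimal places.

MAP estimate: 0.3030

The posterior is Dirichlet(αᵢ + nᵢ) = Dirichlet(21, 21, 27).
For a Dirichlet(a₁,…,a_K) with all aᵢ > 1, the mode has j-th component (aⱼ − 1)/(Σaᵢ − K).
Here Σaᵢ = 69 and K = 3, so p_2 = (21 − 1)/(69 − 3) = 20/66 ≈ 0.3030.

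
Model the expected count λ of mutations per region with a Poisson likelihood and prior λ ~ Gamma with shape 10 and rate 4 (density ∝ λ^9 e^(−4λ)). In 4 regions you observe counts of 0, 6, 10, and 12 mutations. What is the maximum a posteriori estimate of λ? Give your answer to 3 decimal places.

λ̂_MAP = 4.625

Σxᵢ = 0+6+10+12 = 28, with n = 4.
Posterior ∝ λ^9e^(−4λ) · λ^28e^(−4λ) = λ^37e^(−8λ), i.e. Gamma(shape=38, rate=8).
The mode of a Gamma(a, b) with a ≥ 1 (shape–rate) is (a−1)/b = 37/8 ≈ 4.625.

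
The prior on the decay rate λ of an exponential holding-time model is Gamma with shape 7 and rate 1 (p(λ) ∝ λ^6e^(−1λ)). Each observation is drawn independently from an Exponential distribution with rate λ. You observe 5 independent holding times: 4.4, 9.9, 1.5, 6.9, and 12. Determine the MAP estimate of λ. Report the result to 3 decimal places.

λ̂_MAP = 0.308

The Exponential(rate=λ) likelihood is ∝ λ^n e^(−λΣtᵢ). Here n = 5 and Σtᵢ = 4.4 + 9.9 + 1.5 + 6.9 + 12 = 34.7.
Posterior ∝ λ^6e^(−1λ) · λ^5e^(−34.7λ) = λ^11e^(−35.7λ), i.e. Gamma(12, 35.7).
Mode = (a−1)/b = 11/35.7 ≈ 0.308.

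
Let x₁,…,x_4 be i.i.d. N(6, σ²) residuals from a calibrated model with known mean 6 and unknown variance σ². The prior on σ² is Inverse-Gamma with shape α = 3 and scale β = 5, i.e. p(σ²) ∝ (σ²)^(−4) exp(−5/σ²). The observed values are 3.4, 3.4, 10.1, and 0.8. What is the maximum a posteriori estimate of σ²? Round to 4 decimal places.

σ̂²_MAP = 5.6142

Sum of squared deviations about the known mean: SS = (3.4−6)² + (3.4−6)² + (10.1−6)² + (0.8−6)² = 57.37.
The Normal likelihood contributes (σ²)^(−n/2) exp(−SS/(2σ²)), so the posterior is Inverse-Gamma(α + n/2, β + SS/2) = Inverse-Gamma(5, 33.685).
The mode of Inverse-Gamma(a, b) is b/(a+1) = 33.685/6 ≈ 5.6142.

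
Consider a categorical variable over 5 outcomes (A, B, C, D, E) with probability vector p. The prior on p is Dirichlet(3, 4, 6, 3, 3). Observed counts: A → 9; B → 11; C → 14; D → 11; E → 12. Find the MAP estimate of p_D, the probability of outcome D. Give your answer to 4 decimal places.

MAP estimate of p_D = 0.1831

The posterior is Dirichlet(αᵢ + nᵢ) = Dirichlet(12, 15, 20, 14, 15).
For a Dirichlet(a₁,…,a_K) with all aᵢ > 1, the mode has j-th component (aⱼ − 1)/(Σaᵢ − K).
Here Σaᵢ = 76 and K = 5, so p_D = (14 − 1)/(76 − 5) = 13/71 ≈ 0.1831.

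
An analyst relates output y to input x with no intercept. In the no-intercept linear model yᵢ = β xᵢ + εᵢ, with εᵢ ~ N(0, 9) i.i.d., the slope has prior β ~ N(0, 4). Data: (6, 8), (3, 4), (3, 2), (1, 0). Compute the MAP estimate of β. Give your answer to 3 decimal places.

β̂_MAP = 1.153

log p(β | y) = −Σ(yᵢ − βxᵢ)²/(2·9) − β²/(2·4) + const.
Setting the derivative to zero: Σxᵢ(yᵢ − βxᵢ)/9 − β/4 = 0, so β = Σxᵢyᵢ / (Σxᵢ² + σ²/τ²).
Σxᵢyᵢ = 6·8 + 3·4 + 3·2 + 1·0 = 66; Σxᵢ² = 55; σ²/τ² = 2.25.
β̂_MAP = 66 / (55 + 2.25) = 66/57.25 ≈ 1.153.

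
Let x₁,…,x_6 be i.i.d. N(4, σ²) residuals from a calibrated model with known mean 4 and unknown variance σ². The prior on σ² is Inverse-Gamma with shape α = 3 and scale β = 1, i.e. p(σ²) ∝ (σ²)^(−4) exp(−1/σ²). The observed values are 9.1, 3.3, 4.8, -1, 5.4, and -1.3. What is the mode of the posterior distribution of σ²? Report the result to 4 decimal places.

σ̂²_MAP = 6.0136

Sum of squared deviations about the known mean: SS = (9.1−4)² + (3.3−4)² + (4.8−4)² + (-1−4)² + (5.4−4)² + (-1.3−4)² = 82.19.
The Normal likelihood contributes (σ²)^(−n/2) exp(−SS/(2σ²)), so the posterior is Inverse-Gamma(α + n/2, β + SS/2) = Inverse-Gamma(6, 42.095).
The mode of Inverse-Gamma(a, b) is b/(a+1) = 42.095/7 ≈ 6.0136.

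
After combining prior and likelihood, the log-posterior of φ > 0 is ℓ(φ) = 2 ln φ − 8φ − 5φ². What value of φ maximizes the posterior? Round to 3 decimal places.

ℓ'(φ) = 2/φ − 8 − 10φ. Setting this to zero and multiplying by φ: 10φ² + 8φ − 2 = 0.
φ = (−8 + √(8² + 4·10·2)) / (2·10) = (−8 + √144) / 20 = (−8 + 12)/20 = 1/5.
ℓ''(φ) = −2/φ² − 10 < 0, confirming a maximum.

φ̂_MAP = 0.200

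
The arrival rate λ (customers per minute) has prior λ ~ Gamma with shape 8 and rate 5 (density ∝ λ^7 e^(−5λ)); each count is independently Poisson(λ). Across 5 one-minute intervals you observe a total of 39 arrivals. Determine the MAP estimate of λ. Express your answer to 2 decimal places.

Σxᵢ = 39, n = 5.
Posterior ∝ λ^7e^(−5λ) · λ^39e^(−5λ) = λ^46e^(−10λ), i.e. Gamma(shape=47, rate=10).
The mode of a Gamma(a, b) with a ≥ 1 (shape–rate) is (a−1)/b = 46/10 ≈ 4.60.

λ̂_MAP = 4.60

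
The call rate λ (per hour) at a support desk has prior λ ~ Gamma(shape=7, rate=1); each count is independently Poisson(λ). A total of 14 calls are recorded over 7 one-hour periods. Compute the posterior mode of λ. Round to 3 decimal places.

λ̂_MAP = 2.500

Σxᵢ = 14, n = 7.
Posterior ∝ λ^6e^(−1λ) · λ^14e^(−7λ) = λ^20e^(−8λ), i.e. Gamma(shape=21, rate=8).
The mode of a Gamma(a, b) with a ≥ 1 (shape–rate) is (a−1)/b = 20/8 ≈ 2.500.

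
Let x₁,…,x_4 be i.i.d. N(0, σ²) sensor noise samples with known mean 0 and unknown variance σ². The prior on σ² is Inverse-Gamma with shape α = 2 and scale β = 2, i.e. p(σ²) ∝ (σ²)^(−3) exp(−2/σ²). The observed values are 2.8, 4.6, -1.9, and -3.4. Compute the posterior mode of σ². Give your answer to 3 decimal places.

σ̂²_MAP = 4.817

Sum of squared deviations about the known mean: SS = (2.8−0)² + (4.6−0)² + (-1.9−0)² + (-3.4−0)² = 44.17.
The Normal likelihood contributes (σ²)^(−n/2) exp(−SS/(2σ²)), so the posterior is Inverse-Gamma(α + n/2, β + SS/2) = Inverse-Gamma(4, 24.085).
The mode of Inverse-Gamma(a, b) is b/(a+1) = 24.085/5 ≈ 4.817.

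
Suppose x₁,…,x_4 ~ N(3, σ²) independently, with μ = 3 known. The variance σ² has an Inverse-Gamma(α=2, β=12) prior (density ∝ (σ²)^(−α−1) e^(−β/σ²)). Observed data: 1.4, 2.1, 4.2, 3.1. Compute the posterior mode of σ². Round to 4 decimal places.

Sum of squared deviations about the known mean: SS = (1.4−3)² + (2.1−3)² + (4.2−3)² + (3.1−3)² = 4.82.
The Normal likelihood contributes (σ²)^(−n/2) exp(−SS/(2σ²)), so the posterior is Inverse-Gamma(α + n/2, β + SS/2) = Inverse-Gamma(4, 14.41).
The mode of Inverse-Gamma(a, b) is b/(a+1) = 14.41/5 ≈ 2.8820.

σ̂²_MAP = 2.8820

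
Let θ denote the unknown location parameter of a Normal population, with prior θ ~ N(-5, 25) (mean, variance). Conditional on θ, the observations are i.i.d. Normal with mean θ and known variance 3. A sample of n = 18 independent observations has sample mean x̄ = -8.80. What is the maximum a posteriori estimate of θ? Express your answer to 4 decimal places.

θ̂_MAP = -8.7748

n = 18, x̄ = -8.80.
For a Normal prior and Normal likelihood with known variance, the posterior is Normal; its mode equals its mean, the precision-weighted average.
Prior precision 1/σ₀² = 1/25 = 0.04; data precision n/σ² = 18/3 = 6.
θ̂ = (0.04·(-5) + 6·(-8.8)) / (0.04 + 6) = (-53)/6.04 = -1325/151 ≈ -8.7748.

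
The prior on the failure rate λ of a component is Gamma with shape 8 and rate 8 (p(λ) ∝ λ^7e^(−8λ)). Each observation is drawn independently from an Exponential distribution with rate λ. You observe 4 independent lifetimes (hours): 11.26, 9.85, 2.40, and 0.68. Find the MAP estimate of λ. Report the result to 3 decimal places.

The Exponential(rate=λ) likelihood is ∝ λ^n e^(−λΣtᵢ). Here n = 4 and Σtᵢ = 11.26 + 9.85 + 2.40 + 0.68 = 24.19.
Posterior ∝ λ^7e^(−8λ) · λ^4e^(−24.19λ) = λ^11e^(−32.19λ), i.e. Gamma(12, 32.19).
Mode = (a−1)/b = 11/32.19 ≈ 0.342.

λ̂_MAP = 0.342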